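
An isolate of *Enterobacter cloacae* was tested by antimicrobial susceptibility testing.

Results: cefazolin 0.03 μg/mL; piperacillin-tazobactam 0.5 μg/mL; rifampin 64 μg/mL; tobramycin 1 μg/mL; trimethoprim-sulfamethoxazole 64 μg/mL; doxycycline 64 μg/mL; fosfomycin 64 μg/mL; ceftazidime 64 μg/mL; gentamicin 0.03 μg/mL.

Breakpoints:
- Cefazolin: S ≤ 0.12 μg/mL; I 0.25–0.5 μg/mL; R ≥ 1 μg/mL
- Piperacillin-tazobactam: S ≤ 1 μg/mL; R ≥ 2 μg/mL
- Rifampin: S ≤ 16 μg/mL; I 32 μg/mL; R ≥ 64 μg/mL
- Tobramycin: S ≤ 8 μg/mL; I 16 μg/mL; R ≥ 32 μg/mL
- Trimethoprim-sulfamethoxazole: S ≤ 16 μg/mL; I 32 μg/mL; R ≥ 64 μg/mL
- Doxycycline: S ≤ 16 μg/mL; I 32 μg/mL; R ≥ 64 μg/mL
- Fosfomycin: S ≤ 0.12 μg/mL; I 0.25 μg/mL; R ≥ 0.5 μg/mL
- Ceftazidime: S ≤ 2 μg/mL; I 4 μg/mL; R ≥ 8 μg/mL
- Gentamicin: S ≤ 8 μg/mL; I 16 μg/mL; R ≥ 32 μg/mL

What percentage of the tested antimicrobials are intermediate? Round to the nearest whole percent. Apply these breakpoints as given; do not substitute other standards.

Cefazolin (0.03 μg/mL) ≤ 0.12 μg/mL — S
Piperacillin-tazobactam (0.5 μg/mL) ≤ 1 μg/mL ⇒ Susceptible
Rifampin 64 μg/mL: ≥ 64 μg/mL — R
Tobramycin: 1 μg/mL is ≤ 8 μg/mL — S
Trimethoprim-sulfamethoxazole: 64 μg/mL is ≥ 64 μg/mL — Resistant
Doxycycline 64 μg/mL: ≥ 64 μg/mL → Resistant
Fosfomycin (64 μg/mL) ≥ 0.5 μg/mL ⇒ resistant
Ceftazidime 64 μg/mL: ≥ 8 μg/mL ⇒ Resistant
Gentamicin (0.03 μg/mL) ≤ 8 μg/mL ⇒ susceptible
Intermediate: 0/9

0%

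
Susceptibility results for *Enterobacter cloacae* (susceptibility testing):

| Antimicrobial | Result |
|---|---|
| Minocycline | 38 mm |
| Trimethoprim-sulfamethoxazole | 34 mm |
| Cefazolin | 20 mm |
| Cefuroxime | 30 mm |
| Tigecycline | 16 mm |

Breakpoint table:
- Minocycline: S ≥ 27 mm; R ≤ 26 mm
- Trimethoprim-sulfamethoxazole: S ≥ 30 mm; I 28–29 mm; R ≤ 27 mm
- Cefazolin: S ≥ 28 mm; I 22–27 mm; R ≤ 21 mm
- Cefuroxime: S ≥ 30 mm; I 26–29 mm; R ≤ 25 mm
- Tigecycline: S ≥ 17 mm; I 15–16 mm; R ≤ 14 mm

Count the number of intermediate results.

Minocycline: 38 mm is ≥ 27 mm ⇒ Susceptible
Trimethoprim-sulfamethoxazole 34 mm: ≥ 30 mm — Susceptible
Cefazolin: 20 mm is ≤ 21 mm — resistant
Cefuroxime 30 mm: ≥ 30 mm → Susceptible
Tigecycline (16 mm) in 15–16 mm ⇒ Intermediate
Intermediate: 1

1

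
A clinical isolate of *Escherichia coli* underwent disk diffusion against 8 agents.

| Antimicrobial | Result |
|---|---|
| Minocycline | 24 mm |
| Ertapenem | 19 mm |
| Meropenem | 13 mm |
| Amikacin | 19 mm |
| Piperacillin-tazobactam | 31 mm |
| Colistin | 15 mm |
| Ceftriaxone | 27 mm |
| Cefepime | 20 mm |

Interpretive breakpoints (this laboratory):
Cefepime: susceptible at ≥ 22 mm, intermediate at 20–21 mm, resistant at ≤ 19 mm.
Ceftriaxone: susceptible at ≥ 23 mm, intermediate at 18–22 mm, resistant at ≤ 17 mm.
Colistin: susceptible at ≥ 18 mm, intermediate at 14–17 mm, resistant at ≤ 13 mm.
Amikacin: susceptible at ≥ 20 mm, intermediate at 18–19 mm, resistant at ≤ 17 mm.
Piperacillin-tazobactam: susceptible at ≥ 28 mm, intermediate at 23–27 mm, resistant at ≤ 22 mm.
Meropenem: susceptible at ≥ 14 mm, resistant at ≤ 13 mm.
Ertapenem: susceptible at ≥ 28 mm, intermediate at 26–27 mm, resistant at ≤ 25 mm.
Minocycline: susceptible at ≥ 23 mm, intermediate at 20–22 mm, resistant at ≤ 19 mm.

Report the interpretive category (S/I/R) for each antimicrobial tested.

Minocycline (24 mm) ≥ 23 mm → Susceptible
Ertapenem 19 mm: ≤ 25 mm — resistant
Meropenem 13 mm: ≤ 13 mm — Resistant
Amikacin (19 mm) in 18–19 mm ⇒ I
Piperacillin-tazobactam (31 mm) ≥ 28 mm — Susceptible
Colistin 15 mm: in 14–17 mm ⇒ intermediate
Ceftriaxone (27 mm) ≥ 23 mm → Susceptible
Cefepime: 20 mm is in 20–21 mm ⇒ intermediate

S, R, R, I, S, I, S, I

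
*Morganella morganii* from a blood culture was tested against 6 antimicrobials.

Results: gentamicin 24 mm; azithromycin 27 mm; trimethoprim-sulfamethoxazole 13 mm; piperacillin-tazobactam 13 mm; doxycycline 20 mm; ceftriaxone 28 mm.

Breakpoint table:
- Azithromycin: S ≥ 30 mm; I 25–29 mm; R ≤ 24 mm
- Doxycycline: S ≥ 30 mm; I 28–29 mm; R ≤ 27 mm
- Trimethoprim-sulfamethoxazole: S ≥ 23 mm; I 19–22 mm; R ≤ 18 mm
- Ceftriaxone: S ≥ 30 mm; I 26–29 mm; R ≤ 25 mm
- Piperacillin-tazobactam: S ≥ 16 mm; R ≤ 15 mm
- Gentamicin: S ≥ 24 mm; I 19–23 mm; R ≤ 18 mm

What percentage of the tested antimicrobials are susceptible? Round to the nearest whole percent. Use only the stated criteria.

Gentamicin: 24 mm is ≥ 24 mm → S
Azithromycin (27 mm) in 25–29 mm → Intermediate
Trimethoprim-sulfamethoxazole (13 mm) ≤ 18 mm ⇒ R
Piperacillin-tazobactam 13 mm: ≤ 15 mm ⇒ resistant
Doxycycline (20 mm) ≤ 27 mm ⇒ R
Ceftriaxone 28 mm: in 26–29 mm — Intermediate
Susceptible: 1/6

17%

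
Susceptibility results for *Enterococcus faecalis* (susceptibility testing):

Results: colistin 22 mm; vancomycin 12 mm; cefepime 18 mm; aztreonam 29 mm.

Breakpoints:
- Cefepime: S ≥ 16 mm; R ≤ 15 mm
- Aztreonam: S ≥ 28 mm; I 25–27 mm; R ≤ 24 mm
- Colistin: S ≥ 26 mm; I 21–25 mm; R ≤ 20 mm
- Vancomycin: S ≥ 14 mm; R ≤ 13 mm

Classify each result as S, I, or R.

I, R, S, S

Colistin (22 mm) in 21–25 mm ⇒ Intermediate
Vancomycin 12 mm: ≤ 13 mm ⇒ R
Cefepime (18 mm) ≥ 16 mm — Susceptible
Aztreonam: 29 mm is ≥ 28 mm → S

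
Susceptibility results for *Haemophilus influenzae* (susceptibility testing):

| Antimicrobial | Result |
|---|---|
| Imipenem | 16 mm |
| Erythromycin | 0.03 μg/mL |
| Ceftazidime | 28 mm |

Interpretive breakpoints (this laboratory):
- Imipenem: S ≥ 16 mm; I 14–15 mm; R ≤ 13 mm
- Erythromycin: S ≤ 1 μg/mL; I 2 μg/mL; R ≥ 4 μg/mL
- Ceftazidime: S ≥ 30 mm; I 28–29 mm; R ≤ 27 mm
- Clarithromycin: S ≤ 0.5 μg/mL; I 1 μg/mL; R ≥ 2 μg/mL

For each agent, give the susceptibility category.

Imipenem: 16 mm is ≥ 16 mm ⇒ S
Erythromycin (0.03 μg/mL) ≤ 1 μg/mL ⇒ S
Ceftazidime: 28 mm is in 28–29 mm → intermediate

S, S, I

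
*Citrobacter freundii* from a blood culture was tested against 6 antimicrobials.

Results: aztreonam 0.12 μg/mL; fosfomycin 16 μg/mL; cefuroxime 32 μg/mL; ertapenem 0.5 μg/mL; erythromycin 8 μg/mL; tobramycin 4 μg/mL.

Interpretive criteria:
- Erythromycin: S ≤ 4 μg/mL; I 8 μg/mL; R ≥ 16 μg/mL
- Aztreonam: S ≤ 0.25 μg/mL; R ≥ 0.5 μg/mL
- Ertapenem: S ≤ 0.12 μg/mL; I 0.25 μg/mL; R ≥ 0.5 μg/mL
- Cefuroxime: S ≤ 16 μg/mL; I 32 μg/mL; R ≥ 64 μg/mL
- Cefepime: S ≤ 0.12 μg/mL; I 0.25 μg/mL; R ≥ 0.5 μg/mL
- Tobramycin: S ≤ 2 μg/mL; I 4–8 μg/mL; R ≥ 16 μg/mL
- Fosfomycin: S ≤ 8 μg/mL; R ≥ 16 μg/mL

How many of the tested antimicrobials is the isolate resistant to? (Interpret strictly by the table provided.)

2

Aztreonam: 0.12 μg/mL is ≤ 0.25 μg/mL — susceptible
Fosfomycin (16 μg/mL) ≥ 16 μg/mL — R
Cefuroxime 32 μg/mL: = 32 μg/mL ⇒ Intermediate
Ertapenem (0.5 μg/mL) ≥ 0.5 μg/mL ⇒ Resistant
Erythromycin: 8 μg/mL is = 8 μg/mL — Intermediate
Tobramycin: 4 μg/mL is in 4–8 μg/mL → I
Resistant: 2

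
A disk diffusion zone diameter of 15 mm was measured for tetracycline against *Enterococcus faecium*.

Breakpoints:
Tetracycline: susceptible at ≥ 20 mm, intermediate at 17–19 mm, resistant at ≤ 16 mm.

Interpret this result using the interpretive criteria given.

Tetracycline 15 mm: ≤ 16 mm — Resistant

Resistant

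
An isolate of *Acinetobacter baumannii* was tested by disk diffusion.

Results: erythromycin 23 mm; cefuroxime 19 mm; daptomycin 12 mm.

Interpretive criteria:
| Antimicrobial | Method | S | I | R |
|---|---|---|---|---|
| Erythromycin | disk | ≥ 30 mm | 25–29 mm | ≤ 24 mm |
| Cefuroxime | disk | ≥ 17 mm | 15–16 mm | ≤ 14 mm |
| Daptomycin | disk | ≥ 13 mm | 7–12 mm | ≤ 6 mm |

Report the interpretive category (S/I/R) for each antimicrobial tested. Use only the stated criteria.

Erythromycin (23 mm) ≤ 24 mm ⇒ Resistant
Cefuroxime (19 mm) ≥ 17 mm ⇒ S
Daptomycin: 12 mm is in 7–12 mm — I

R, S, I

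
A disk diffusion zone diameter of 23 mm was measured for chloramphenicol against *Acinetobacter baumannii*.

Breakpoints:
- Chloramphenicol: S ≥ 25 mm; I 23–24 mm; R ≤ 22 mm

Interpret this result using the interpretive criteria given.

I

Chloramphenicol: 23 mm is in 23–24 mm ⇒ Intermediate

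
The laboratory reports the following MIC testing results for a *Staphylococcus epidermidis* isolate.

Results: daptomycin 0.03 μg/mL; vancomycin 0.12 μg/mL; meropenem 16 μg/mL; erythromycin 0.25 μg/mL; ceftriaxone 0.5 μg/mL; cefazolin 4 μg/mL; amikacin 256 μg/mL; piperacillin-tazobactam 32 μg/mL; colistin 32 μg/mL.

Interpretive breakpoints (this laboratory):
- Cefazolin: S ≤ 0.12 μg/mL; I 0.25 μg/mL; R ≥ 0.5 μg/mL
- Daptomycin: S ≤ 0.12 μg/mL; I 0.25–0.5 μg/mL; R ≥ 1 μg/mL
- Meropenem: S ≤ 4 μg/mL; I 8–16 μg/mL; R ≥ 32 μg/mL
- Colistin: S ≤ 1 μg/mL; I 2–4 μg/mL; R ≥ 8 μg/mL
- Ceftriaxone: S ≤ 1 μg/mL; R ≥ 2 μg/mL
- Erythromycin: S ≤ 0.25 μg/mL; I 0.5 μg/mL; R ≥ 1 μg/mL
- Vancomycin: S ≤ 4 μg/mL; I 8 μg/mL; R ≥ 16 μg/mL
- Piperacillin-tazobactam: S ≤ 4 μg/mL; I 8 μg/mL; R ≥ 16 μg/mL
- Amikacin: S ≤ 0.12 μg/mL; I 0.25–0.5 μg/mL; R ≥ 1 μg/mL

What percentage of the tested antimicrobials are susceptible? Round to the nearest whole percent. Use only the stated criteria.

Daptomycin (0.03 μg/mL) ≤ 0.12 μg/mL → Susceptible
Vancomycin 0.12 μg/mL: ≤ 4 μg/mL → Susceptible
Meropenem (16 μg/mL) in 8–16 μg/mL — intermediate
Erythromycin 0.25 μg/mL: ≤ 0.25 μg/mL ⇒ S
Ceftriaxone 0.5 μg/mL: ≤ 1 μg/mL ⇒ Susceptible
Cefazolin 4 μg/mL: ≥ 0.5 μg/mL ⇒ R
Amikacin: 256 μg/mL is ≥ 1 μg/mL → R
Piperacillin-tazobactam: 32 μg/mL is ≥ 16 μg/mL ⇒ Resistant
Colistin (32 μg/mL) ≥ 8 μg/mL → R
Susceptible: 4/9

44%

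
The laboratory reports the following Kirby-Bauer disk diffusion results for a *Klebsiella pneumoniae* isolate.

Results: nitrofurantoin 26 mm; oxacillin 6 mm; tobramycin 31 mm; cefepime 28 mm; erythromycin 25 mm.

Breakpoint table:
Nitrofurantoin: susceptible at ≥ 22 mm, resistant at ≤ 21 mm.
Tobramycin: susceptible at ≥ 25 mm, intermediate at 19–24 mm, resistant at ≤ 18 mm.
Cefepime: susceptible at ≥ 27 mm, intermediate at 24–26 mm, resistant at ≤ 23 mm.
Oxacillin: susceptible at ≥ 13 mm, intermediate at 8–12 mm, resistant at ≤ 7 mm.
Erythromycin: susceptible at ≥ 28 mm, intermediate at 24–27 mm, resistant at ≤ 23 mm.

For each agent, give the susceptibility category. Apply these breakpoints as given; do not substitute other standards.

S, R, S, S, I

Nitrofurantoin (26 mm) ≥ 22 mm — S
Oxacillin 6 mm: ≤ 7 mm ⇒ Resistant
Tobramycin 31 mm: ≥ 25 mm ⇒ S
Cefepime 28 mm: ≥ 27 mm → susceptible
Erythromycin 25 mm: in 24–27 mm → I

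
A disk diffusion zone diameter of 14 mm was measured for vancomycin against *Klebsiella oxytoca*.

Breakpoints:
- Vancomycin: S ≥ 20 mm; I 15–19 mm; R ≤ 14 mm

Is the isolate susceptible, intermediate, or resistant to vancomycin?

R

Vancomycin (14 mm) ≤ 14 mm — R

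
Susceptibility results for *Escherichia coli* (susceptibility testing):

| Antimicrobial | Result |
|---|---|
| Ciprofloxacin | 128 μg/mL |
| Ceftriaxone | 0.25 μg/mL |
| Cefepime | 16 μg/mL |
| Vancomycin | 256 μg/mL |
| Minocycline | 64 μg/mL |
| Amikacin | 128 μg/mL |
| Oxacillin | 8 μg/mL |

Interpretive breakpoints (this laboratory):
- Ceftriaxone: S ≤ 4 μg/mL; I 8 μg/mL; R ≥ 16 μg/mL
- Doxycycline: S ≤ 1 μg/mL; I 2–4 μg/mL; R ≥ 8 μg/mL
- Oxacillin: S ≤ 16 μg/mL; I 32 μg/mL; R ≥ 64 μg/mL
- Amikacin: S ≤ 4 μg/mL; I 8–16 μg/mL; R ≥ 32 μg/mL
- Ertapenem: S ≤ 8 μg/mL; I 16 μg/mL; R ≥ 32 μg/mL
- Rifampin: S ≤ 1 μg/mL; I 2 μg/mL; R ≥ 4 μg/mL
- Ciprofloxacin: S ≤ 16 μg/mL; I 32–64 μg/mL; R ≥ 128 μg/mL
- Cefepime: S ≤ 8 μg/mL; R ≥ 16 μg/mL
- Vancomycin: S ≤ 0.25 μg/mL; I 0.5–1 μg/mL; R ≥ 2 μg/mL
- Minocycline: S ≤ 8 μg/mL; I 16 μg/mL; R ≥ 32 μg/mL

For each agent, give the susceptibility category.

Ciprofloxacin: 128 μg/mL is ≥ 128 μg/mL ⇒ R
Ceftriaxone (0.25 μg/mL) ≤ 4 μg/mL → S
Cefepime 16 μg/mL: ≥ 16 μg/mL — Resistant
Vancomycin 256 μg/mL: ≥ 2 μg/mL ⇒ resistant
Minocycline: 64 μg/mL is ≥ 32 μg/mL ⇒ resistant
Amikacin: 128 μg/mL is ≥ 32 μg/mL ⇒ resistant
Oxacillin 8 μg/mL: ≤ 16 μg/mL → S

R, S, R, R, R, R, S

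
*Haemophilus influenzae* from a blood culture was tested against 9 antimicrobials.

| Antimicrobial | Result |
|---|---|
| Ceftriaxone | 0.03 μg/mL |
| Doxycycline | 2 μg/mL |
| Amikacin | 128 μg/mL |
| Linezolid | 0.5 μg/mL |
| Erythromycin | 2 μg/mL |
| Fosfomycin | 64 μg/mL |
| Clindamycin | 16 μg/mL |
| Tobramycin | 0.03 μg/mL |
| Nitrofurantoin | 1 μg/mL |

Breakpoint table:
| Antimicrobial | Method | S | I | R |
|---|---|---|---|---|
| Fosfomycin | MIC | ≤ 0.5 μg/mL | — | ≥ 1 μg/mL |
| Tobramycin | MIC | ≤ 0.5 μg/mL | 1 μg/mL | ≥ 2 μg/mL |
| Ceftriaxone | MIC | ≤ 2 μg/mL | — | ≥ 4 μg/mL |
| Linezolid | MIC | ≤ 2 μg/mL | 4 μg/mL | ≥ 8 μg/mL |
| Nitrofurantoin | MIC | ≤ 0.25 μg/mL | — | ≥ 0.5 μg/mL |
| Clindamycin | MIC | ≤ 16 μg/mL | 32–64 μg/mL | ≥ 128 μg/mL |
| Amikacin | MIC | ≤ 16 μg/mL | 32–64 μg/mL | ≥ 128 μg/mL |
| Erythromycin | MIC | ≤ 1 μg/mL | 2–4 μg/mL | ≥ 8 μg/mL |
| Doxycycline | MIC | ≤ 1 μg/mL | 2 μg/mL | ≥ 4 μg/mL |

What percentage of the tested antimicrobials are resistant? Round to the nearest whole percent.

Ceftriaxone 0.03 μg/mL: ≤ 2 μg/mL ⇒ S
Doxycycline 2 μg/mL: = 2 μg/mL → I
Amikacin: 128 μg/mL is ≥ 128 μg/mL → resistant
Linezolid (0.5 μg/mL) ≤ 2 μg/mL — susceptible
Erythromycin 2 μg/mL: in 2–4 μg/mL ⇒ intermediate
Fosfomycin: 64 μg/mL is ≥ 1 μg/mL — resistant
Clindamycin (16 μg/mL) ≤ 16 μg/mL — S
Tobramycin: 0.03 μg/mL is ≤ 0.5 μg/mL ⇒ Susceptible
Nitrofurantoin: 1 μg/mL is ≥ 0.5 μg/mL — Resistant
Resistant: 3/9

33%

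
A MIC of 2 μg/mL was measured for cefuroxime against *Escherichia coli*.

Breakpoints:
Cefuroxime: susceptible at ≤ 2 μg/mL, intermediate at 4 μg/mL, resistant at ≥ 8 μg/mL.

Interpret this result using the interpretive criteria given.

Cefuroxime 2 μg/mL: ≤ 2 μg/mL — S

S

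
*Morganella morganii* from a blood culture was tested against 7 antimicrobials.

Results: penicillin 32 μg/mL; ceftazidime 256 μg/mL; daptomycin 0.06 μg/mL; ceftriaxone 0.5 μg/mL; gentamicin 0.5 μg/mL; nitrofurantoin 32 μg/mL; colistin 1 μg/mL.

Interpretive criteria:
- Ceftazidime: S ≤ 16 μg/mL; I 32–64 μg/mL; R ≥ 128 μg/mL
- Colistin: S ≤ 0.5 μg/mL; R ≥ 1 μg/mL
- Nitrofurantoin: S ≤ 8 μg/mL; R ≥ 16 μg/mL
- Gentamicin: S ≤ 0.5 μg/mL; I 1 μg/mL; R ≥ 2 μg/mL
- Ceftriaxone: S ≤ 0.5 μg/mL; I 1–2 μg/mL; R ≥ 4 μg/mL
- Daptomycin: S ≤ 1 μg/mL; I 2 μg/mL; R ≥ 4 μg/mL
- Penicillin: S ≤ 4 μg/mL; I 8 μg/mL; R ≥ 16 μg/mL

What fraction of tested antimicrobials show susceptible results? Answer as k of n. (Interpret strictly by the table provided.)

Penicillin: 32 μg/mL is ≥ 16 μg/mL → resistant
Ceftazidime (256 μg/mL) ≥ 128 μg/mL → R
Daptomycin 0.06 μg/mL: ≤ 1 μg/mL ⇒ Susceptible
Ceftriaxone 0.5 μg/mL: ≤ 0.5 μg/mL ⇒ susceptible
Gentamicin: 0.5 μg/mL is ≤ 0.5 μg/mL — Susceptible
Nitrofurantoin 32 μg/mL: ≥ 16 μg/mL → resistant
Colistin 1 μg/mL: ≥ 1 μg/mL ⇒ Resistant
Susceptible: 3/7

3 of 7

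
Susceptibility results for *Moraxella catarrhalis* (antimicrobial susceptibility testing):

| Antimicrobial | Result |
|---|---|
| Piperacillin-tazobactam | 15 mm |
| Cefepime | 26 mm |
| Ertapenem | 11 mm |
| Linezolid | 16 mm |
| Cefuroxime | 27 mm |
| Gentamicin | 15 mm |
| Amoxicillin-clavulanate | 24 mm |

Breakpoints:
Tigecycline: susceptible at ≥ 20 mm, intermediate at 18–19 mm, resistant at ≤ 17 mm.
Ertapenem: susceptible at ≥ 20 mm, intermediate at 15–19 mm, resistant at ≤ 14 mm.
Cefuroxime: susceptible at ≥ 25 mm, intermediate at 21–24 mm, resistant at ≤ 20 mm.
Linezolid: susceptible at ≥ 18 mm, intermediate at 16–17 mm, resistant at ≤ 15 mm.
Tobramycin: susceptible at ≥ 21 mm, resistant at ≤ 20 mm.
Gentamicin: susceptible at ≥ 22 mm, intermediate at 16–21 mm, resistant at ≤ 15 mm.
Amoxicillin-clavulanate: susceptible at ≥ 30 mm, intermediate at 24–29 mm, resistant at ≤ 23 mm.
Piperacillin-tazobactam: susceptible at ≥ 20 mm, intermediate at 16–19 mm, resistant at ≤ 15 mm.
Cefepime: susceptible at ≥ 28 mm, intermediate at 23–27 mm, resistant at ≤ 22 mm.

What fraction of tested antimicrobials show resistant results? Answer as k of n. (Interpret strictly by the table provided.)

Piperacillin-tazobactam (15 mm) ≤ 15 mm ⇒ Resistant
Cefepime: 26 mm is in 23–27 mm ⇒ I
Ertapenem 11 mm: ≤ 14 mm — Resistant
Linezolid: 16 mm is in 16–17 mm ⇒ intermediate
Cefuroxime (27 mm) ≥ 25 mm → susceptible
Gentamicin: 15 mm is ≤ 15 mm — resistant
Amoxicillin-clavulanate (24 mm) in 24–29 mm → intermediate
Resistant: 3/7

3 of 7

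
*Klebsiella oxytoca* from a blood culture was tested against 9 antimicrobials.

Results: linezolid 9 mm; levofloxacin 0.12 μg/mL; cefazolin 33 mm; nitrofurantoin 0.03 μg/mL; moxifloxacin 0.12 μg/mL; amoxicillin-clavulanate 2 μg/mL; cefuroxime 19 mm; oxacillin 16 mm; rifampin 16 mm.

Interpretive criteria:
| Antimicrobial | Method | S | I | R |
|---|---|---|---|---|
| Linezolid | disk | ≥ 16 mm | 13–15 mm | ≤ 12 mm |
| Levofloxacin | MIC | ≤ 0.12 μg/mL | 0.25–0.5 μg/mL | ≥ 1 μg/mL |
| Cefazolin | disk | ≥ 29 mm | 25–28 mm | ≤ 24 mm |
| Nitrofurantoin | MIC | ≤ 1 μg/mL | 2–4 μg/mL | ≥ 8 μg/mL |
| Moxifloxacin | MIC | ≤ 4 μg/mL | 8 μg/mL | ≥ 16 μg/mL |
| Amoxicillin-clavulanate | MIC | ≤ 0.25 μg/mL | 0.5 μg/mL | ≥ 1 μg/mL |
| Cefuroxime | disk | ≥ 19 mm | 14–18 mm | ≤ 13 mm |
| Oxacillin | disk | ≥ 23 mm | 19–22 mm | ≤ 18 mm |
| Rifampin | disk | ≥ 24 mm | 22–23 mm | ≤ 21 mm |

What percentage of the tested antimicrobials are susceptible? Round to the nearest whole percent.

Linezolid: 9 mm is ≤ 12 mm — resistant
Levofloxacin 0.12 μg/mL: ≤ 0.12 μg/mL → susceptible
Cefazolin (33 mm) ≥ 29 mm — S
Nitrofurantoin (0.03 μg/mL) ≤ 1 μg/mL — susceptible
Moxifloxacin: 0.12 μg/mL is ≤ 4 μg/mL — S
Amoxicillin-clavulanate: 2 μg/mL is ≥ 1 μg/mL → R
Cefuroxime 19 mm: ≥ 19 mm — Susceptible
Oxacillin (16 mm) ≤ 18 mm ⇒ resistant
Rifampin: 16 mm is ≤ 21 mm → R
Susceptible: 5/9

56%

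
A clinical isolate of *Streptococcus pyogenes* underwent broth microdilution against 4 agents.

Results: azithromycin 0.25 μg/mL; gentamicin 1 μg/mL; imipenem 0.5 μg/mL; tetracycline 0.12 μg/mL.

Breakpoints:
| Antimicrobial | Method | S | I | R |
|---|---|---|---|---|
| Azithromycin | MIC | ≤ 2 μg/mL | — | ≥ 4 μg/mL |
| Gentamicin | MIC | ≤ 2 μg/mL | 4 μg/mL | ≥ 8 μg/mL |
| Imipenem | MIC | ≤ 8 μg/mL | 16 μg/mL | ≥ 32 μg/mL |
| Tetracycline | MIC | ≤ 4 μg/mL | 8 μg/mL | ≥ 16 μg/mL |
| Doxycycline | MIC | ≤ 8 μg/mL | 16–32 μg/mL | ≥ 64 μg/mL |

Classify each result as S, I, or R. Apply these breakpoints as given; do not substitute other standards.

S, S, S, S

Azithromycin: 0.25 μg/mL is ≤ 2 μg/mL — susceptible
Gentamicin: 1 μg/mL is ≤ 2 μg/mL → S
Imipenem: 0.5 μg/mL is ≤ 8 μg/mL ⇒ susceptible
Tetracycline: 0.12 μg/mL is ≤ 4 μg/mL → susceptible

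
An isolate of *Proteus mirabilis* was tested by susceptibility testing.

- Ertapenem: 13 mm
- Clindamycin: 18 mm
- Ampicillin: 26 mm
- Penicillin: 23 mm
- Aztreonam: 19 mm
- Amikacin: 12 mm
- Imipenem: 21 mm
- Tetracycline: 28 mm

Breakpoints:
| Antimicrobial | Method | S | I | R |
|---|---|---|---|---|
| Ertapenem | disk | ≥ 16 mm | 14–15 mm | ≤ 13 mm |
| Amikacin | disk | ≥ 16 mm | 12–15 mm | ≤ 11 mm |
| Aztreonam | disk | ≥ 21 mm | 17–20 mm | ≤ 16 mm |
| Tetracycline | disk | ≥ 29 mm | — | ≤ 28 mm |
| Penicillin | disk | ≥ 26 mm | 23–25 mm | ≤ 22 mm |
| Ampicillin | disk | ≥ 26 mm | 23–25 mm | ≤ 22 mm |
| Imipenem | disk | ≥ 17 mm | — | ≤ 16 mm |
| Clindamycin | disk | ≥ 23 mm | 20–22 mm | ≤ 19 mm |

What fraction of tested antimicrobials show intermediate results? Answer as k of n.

Ertapenem (13 mm) ≤ 13 mm ⇒ R
Clindamycin (18 mm) ≤ 19 mm → resistant
Ampicillin 26 mm: ≥ 26 mm — susceptible
Penicillin 23 mm: in 23–25 mm — Intermediate
Aztreonam 19 mm: in 17–20 mm → intermediate
Amikacin 12 mm: in 12–15 mm → intermediate
Imipenem 21 mm: ≥ 17 mm — Susceptible
Tetracycline 28 mm: ≤ 28 mm — Resistant
Intermediate: 3/8

3 of 8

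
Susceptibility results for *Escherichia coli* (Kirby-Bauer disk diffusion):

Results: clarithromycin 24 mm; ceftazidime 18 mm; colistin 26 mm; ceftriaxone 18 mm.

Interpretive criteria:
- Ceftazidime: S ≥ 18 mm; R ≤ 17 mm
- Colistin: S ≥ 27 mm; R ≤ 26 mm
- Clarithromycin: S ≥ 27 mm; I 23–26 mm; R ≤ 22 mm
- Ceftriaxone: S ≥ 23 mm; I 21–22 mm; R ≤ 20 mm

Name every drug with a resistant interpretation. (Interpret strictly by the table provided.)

colistin, ceftriaxone

Clarithromycin: 24 mm is in 23–26 mm — Intermediate
Ceftazidime 18 mm: ≥ 18 mm → Susceptible
Colistin 26 mm: ≤ 26 mm ⇒ Resistant
Ceftriaxone: 18 mm is ≤ 20 mm ⇒ Resistant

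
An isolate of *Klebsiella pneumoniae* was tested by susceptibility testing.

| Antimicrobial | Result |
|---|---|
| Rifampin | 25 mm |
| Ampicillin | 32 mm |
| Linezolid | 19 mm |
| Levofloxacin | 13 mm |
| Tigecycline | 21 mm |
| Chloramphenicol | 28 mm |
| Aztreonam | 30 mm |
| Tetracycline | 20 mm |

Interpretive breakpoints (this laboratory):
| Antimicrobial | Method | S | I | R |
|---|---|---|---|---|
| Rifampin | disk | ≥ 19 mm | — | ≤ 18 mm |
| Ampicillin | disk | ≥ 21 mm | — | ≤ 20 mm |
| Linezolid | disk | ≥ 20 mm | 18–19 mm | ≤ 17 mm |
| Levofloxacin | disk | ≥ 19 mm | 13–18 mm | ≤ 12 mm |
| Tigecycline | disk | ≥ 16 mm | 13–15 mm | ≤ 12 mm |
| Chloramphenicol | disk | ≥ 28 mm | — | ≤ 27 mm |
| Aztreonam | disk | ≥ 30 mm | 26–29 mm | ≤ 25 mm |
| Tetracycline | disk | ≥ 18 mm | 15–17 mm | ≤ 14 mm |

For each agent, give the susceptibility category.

Rifampin (25 mm) ≥ 19 mm → susceptible
Ampicillin (32 mm) ≥ 21 mm ⇒ Susceptible
Linezolid (19 mm) in 18–19 mm ⇒ intermediate
Levofloxacin: 13 mm is in 13–18 mm ⇒ intermediate
Tigecycline 21 mm: ≥ 16 mm → S
Chloramphenicol: 28 mm is ≥ 28 mm — S
Aztreonam (30 mm) ≥ 30 mm — Susceptible
Tetracycline: 20 mm is ≥ 18 mm ⇒ S

S, S, I, I, S, S, S, S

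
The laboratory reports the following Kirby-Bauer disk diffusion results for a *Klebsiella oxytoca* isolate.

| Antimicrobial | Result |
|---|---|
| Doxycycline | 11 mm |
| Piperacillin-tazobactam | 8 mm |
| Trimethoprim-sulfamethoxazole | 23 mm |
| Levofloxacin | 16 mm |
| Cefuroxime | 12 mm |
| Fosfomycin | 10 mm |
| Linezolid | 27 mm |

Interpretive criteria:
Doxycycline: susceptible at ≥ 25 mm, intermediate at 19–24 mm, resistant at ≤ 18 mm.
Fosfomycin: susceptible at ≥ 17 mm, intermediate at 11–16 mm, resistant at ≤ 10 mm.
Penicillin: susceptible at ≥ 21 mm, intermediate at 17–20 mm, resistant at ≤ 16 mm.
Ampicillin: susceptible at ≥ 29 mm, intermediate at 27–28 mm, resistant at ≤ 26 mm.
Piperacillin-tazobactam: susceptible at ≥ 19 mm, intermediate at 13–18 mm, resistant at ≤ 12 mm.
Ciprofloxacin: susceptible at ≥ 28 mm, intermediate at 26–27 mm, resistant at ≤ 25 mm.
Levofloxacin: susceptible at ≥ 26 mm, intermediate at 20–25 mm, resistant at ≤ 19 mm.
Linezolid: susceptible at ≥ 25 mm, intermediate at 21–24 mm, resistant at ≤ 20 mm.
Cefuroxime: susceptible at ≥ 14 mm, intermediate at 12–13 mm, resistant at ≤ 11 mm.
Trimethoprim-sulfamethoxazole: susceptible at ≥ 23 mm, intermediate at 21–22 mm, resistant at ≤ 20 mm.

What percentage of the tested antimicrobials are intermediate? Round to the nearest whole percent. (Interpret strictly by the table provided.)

14%

Doxycycline 11 mm: ≤ 18 mm ⇒ Resistant
Piperacillin-tazobactam 8 mm: ≤ 12 mm ⇒ R
Trimethoprim-sulfamethoxazole (23 mm) ≥ 23 mm — susceptible
Levofloxacin (16 mm) ≤ 19 mm — Resistant
Cefuroxime 12 mm: in 12–13 mm — Intermediate
Fosfomycin (10 mm) ≤ 10 mm → Resistant
Linezolid 27 mm: ≥ 25 mm → Susceptible
Intermediate: 1/7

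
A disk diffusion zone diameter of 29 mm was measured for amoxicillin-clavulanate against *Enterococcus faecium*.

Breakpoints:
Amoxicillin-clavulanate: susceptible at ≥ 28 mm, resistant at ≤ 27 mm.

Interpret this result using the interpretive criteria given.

S

Amoxicillin-clavulanate 29 mm: ≥ 28 mm ⇒ susceptible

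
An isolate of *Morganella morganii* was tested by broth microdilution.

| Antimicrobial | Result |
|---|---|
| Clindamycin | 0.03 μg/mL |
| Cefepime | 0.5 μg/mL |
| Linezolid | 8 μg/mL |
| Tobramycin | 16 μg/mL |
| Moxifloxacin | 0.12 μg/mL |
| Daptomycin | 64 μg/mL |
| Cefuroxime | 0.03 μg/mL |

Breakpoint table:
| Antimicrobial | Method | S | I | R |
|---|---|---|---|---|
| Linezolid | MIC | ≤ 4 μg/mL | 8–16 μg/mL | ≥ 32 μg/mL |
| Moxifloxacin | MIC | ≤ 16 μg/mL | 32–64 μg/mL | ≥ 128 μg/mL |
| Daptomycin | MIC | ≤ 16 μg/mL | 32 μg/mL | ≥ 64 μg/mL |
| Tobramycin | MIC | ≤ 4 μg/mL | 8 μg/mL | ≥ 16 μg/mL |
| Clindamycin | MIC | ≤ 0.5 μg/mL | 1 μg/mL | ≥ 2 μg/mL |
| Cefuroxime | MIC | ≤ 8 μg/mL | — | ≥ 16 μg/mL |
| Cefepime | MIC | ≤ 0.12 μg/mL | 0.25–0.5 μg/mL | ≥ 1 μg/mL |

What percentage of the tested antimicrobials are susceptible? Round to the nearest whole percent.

Clindamycin 0.03 μg/mL: ≤ 0.5 μg/mL — susceptible
Cefepime: 0.5 μg/mL is in 0.25–0.5 μg/mL ⇒ I
Linezolid 8 μg/mL: in 8–16 μg/mL → intermediate
Tobramycin: 16 μg/mL is ≥ 16 μg/mL — R
Moxifloxacin (0.12 μg/mL) ≤ 16 μg/mL ⇒ susceptible
Daptomycin: 64 μg/mL is ≥ 64 μg/mL → R
Cefuroxime: 0.03 μg/mL is ≤ 8 μg/mL — susceptible
Susceptible: 3/7

43%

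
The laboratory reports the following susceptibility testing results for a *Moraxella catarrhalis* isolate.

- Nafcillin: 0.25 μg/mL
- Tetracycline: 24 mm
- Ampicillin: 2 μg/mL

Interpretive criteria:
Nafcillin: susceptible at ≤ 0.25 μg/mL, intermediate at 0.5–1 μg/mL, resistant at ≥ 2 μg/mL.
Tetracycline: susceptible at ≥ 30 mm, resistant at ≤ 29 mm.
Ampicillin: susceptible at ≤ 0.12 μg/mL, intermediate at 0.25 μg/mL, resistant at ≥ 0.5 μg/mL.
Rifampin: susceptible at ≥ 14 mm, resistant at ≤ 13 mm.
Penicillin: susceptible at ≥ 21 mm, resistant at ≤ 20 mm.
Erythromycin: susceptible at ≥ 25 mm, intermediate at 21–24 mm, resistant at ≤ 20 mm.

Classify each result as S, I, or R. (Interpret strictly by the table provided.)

S, R, R

Nafcillin (0.25 μg/mL) ≤ 0.25 μg/mL — Susceptible
Tetracycline 24 mm: ≤ 29 mm ⇒ resistant
Ampicillin (2 μg/mL) ≥ 0.5 μg/mL → Resistant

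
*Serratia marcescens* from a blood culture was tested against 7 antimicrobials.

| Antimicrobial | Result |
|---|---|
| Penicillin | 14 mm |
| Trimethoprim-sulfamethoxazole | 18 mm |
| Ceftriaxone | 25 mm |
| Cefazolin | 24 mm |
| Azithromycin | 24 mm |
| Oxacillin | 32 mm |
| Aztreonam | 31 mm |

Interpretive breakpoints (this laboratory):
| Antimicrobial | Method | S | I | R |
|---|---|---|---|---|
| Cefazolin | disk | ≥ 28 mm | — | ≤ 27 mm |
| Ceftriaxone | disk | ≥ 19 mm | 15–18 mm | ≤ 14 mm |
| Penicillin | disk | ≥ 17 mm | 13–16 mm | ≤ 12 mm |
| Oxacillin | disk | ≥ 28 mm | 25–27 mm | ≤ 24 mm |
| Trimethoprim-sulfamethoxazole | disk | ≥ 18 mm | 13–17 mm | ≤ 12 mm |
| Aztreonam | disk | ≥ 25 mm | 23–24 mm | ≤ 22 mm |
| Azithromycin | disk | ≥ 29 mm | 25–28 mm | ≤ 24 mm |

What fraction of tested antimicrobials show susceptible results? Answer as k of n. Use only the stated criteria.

Penicillin (14 mm) in 13–16 mm → intermediate
Trimethoprim-sulfamethoxazole 18 mm: ≥ 18 mm — Susceptible
Ceftriaxone 25 mm: ≥ 19 mm ⇒ susceptible
Cefazolin (24 mm) ≤ 27 mm → Resistant
Azithromycin 24 mm: ≤ 24 mm — resistant
Oxacillin 32 mm: ≥ 28 mm ⇒ Susceptible
Aztreonam (31 mm) ≥ 25 mm → S
Susceptible: 4/7

4 of 7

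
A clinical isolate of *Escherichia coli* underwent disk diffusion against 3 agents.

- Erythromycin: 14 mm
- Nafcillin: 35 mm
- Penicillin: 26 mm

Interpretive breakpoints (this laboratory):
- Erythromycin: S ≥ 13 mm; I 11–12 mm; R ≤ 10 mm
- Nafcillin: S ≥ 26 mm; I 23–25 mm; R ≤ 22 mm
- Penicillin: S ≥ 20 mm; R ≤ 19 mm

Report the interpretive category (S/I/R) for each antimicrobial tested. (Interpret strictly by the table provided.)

Erythromycin: 14 mm is ≥ 13 mm → S
Nafcillin 35 mm: ≥ 26 mm ⇒ S
Penicillin 26 mm: ≥ 20 mm → S

S, S, S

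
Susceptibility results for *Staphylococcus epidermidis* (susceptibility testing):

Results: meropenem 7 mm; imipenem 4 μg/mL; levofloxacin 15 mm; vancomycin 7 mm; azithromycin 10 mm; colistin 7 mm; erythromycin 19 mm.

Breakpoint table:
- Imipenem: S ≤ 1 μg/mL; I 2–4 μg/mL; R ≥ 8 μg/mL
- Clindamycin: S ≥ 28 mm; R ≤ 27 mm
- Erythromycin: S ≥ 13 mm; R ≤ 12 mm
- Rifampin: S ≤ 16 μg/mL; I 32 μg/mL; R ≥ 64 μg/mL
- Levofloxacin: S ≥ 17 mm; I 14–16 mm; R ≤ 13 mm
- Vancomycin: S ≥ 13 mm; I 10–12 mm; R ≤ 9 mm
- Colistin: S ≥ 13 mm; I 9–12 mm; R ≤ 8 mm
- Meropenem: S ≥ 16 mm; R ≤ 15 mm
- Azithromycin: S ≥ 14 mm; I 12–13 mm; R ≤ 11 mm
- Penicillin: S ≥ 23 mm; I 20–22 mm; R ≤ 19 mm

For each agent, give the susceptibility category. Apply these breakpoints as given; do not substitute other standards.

R, I, I, R, R, R, S

Meropenem: 7 mm is ≤ 15 mm ⇒ R
Imipenem: 4 μg/mL is in 2–4 μg/mL ⇒ Intermediate
Levofloxacin (15 mm) in 14–16 mm — Intermediate
Vancomycin 7 mm: ≤ 9 mm — resistant
Azithromycin 10 mm: ≤ 11 mm → resistant
Colistin (7 mm) ≤ 8 mm ⇒ resistant
Erythromycin: 19 mm is ≥ 13 mm → Susceptible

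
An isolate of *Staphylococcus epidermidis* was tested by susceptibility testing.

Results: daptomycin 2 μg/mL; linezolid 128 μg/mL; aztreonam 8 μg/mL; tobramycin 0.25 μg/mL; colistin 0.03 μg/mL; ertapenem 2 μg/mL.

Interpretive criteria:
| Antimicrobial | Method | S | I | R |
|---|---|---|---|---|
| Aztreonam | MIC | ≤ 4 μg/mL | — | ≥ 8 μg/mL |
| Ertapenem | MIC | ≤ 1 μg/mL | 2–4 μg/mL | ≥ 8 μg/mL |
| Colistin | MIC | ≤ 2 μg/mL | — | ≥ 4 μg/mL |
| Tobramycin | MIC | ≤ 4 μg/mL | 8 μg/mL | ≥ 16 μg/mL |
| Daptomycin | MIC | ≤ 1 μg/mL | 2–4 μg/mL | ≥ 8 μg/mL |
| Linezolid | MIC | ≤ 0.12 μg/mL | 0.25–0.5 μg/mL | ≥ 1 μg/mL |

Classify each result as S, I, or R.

Daptomycin: 2 μg/mL is in 2–4 μg/mL → Intermediate
Linezolid: 128 μg/mL is ≥ 1 μg/mL ⇒ resistant
Aztreonam: 8 μg/mL is ≥ 8 μg/mL ⇒ R
Tobramycin 0.25 μg/mL: ≤ 4 μg/mL — Susceptible
Colistin (0.03 μg/mL) ≤ 2 μg/mL ⇒ S
Ertapenem: 2 μg/mL is in 2–4 μg/mL — Intermediate

I, R, R, S, S, I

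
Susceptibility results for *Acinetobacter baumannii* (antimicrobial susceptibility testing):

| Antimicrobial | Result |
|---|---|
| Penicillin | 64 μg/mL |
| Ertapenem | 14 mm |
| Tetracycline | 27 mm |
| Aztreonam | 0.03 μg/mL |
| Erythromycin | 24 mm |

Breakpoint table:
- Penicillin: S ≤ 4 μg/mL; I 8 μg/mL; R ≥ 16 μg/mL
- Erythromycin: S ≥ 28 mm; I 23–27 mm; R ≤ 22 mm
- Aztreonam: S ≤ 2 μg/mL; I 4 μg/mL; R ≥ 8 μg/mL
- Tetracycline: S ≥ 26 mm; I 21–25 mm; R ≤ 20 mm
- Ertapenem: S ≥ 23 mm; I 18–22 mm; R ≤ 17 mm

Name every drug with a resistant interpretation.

penicillin, ertapenem

Penicillin 64 μg/mL: ≥ 16 μg/mL ⇒ resistant
Ertapenem 14 mm: ≤ 17 mm — R
Tetracycline (27 mm) ≥ 26 mm ⇒ S
Aztreonam: 0.03 μg/mL is ≤ 2 μg/mL — S
Erythromycin (24 mm) in 23–27 mm → Intermediate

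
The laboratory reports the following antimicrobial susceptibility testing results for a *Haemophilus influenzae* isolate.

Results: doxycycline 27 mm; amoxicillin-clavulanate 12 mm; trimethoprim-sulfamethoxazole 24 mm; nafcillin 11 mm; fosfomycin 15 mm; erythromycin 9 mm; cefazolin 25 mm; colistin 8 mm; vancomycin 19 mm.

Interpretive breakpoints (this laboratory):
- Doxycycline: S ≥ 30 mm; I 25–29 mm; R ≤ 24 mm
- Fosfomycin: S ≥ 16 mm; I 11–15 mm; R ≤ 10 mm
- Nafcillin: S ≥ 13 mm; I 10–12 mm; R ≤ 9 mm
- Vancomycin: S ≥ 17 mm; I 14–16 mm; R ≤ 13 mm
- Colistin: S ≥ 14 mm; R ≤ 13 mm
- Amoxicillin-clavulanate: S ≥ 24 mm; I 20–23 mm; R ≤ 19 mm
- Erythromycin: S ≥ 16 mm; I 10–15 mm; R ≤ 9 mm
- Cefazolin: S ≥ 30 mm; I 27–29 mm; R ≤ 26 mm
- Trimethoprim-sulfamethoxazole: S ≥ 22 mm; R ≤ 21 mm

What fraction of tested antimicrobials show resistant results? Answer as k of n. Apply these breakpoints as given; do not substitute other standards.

4 of 9

Doxycycline (27 mm) in 25–29 mm ⇒ Intermediate
Amoxicillin-clavulanate 12 mm: ≤ 19 mm ⇒ resistant
Trimethoprim-sulfamethoxazole (24 mm) ≥ 22 mm → Susceptible
Nafcillin 11 mm: in 10–12 mm ⇒ intermediate
Fosfomycin 15 mm: in 11–15 mm → I
Erythromycin: 9 mm is ≤ 9 mm → resistant
Cefazolin 25 mm: ≤ 26 mm — Resistant
Colistin (8 mm) ≤ 13 mm → R
Vancomycin: 19 mm is ≥ 17 mm — S
Resistant: 4/9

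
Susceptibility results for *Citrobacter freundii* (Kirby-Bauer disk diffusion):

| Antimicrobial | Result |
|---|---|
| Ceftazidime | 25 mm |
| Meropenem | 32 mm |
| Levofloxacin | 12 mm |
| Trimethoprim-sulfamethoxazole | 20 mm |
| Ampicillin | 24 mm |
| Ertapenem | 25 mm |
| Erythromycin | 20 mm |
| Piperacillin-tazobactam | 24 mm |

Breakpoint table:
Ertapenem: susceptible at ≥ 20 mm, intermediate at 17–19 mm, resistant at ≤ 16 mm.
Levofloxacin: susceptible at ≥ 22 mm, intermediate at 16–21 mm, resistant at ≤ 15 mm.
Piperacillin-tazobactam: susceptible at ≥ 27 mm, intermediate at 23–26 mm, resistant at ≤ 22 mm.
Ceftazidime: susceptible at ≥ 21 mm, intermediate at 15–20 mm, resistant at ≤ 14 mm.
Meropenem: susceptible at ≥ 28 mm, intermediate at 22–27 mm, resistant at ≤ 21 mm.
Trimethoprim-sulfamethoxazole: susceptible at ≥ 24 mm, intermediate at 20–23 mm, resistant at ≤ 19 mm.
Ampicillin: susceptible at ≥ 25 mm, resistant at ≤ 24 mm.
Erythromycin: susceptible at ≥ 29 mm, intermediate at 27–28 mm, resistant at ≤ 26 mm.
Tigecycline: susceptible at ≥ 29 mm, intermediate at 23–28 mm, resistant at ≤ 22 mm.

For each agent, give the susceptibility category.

Ceftazidime: 25 mm is ≥ 21 mm → Susceptible
Meropenem 32 mm: ≥ 28 mm → S
Levofloxacin: 12 mm is ≤ 15 mm → Resistant
Trimethoprim-sulfamethoxazole 20 mm: in 20–23 mm → intermediate
Ampicillin: 24 mm is ≤ 24 mm — resistant
Ertapenem 25 mm: ≥ 20 mm → S
Erythromycin: 20 mm is ≤ 26 mm ⇒ resistant
Piperacillin-tazobactam: 24 mm is in 23–26 mm — intermediate

S, S, R, I, R, S, R, I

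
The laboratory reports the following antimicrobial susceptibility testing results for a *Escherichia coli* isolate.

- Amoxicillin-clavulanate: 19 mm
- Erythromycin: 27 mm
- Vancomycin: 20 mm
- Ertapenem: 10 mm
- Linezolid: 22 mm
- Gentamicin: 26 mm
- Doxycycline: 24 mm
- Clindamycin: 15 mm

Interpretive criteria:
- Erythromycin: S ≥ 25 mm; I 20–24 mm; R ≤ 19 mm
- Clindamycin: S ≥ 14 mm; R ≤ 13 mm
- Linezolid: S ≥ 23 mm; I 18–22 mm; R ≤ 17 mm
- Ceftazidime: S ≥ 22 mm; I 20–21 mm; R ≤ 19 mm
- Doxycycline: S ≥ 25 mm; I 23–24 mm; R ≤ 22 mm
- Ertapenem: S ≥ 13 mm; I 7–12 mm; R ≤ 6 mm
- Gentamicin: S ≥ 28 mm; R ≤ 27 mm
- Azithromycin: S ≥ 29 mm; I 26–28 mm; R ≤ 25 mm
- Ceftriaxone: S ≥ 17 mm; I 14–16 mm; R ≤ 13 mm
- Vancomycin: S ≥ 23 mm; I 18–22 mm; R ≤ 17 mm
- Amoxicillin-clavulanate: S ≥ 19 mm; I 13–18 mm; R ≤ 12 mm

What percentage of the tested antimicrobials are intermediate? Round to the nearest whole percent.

Amoxicillin-clavulanate 19 mm: ≥ 19 mm ⇒ S
Erythromycin 27 mm: ≥ 25 mm → S
Vancomycin (20 mm) in 18–22 mm ⇒ Intermediate
Ertapenem: 10 mm is in 7–12 mm ⇒ I
Linezolid: 22 mm is in 18–22 mm — Intermediate
Gentamicin: 26 mm is ≤ 27 mm ⇒ R
Doxycycline: 24 mm is in 23–24 mm → I
Clindamycin (15 mm) ≥ 14 mm — Susceptible
Intermediate: 4/8

50%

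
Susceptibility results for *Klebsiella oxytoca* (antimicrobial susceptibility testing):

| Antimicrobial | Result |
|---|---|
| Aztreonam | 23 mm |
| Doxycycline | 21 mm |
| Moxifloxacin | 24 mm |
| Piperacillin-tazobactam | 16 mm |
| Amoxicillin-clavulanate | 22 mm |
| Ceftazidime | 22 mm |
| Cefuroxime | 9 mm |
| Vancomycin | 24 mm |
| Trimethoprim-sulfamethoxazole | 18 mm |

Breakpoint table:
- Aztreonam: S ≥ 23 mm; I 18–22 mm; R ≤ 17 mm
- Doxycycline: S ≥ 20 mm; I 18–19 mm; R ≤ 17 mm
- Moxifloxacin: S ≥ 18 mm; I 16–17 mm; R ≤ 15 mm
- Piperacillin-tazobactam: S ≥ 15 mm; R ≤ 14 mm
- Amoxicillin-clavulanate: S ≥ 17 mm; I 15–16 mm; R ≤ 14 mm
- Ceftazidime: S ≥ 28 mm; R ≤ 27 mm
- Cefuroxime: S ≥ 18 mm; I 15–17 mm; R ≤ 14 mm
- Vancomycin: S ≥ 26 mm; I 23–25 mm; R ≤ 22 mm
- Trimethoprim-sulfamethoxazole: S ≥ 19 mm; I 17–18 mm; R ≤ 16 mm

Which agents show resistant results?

ceftazidime, cefuroxime

Aztreonam: 23 mm is ≥ 23 mm → S
Doxycycline: 21 mm is ≥ 20 mm ⇒ susceptible
Moxifloxacin (24 mm) ≥ 18 mm — susceptible
Piperacillin-tazobactam 16 mm: ≥ 15 mm — Susceptible
Amoxicillin-clavulanate: 22 mm is ≥ 17 mm ⇒ susceptible
Ceftazidime (22 mm) ≤ 27 mm → resistant
Cefuroxime: 9 mm is ≤ 14 mm → R
Vancomycin (24 mm) in 23–25 mm → I
Trimethoprim-sulfamethoxazole: 18 mm is in 17–18 mm — intermediate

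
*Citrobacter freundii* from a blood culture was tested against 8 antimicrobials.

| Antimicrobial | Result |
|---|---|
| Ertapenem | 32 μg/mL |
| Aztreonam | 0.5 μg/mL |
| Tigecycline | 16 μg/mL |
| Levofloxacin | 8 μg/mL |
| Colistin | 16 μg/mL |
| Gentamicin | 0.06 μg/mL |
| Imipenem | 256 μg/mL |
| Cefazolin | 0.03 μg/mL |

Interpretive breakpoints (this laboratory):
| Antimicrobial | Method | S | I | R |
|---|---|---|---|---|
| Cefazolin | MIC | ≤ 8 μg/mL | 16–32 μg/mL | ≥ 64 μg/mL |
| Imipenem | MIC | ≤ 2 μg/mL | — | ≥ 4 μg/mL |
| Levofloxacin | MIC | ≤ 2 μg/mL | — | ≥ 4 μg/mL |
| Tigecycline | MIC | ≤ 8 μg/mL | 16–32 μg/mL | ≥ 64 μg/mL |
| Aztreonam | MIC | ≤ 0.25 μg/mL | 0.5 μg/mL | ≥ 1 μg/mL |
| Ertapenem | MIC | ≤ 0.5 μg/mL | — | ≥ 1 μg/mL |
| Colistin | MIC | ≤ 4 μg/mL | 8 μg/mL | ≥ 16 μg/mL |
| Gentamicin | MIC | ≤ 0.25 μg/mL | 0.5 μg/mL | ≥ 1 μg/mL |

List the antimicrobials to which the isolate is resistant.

ertapenem, levofloxacin, colistin, imipenem

Ertapenem 32 μg/mL: ≥ 1 μg/mL → Resistant
Aztreonam (0.5 μg/mL) = 0.5 μg/mL — intermediate
Tigecycline (16 μg/mL) in 16–32 μg/mL — I
Levofloxacin: 8 μg/mL is ≥ 4 μg/mL ⇒ R
Colistin 16 μg/mL: ≥ 16 μg/mL → R
Gentamicin: 0.06 μg/mL is ≤ 0.25 μg/mL → Susceptible
Imipenem (256 μg/mL) ≥ 4 μg/mL — Resistant
Cefazolin 0.03 μg/mL: ≤ 8 μg/mL → Susceptible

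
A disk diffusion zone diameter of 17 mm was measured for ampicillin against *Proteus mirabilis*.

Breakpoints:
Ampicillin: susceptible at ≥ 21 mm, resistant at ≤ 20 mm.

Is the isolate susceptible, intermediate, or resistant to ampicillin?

Resistant

Ampicillin 17 mm: ≤ 20 mm — resistant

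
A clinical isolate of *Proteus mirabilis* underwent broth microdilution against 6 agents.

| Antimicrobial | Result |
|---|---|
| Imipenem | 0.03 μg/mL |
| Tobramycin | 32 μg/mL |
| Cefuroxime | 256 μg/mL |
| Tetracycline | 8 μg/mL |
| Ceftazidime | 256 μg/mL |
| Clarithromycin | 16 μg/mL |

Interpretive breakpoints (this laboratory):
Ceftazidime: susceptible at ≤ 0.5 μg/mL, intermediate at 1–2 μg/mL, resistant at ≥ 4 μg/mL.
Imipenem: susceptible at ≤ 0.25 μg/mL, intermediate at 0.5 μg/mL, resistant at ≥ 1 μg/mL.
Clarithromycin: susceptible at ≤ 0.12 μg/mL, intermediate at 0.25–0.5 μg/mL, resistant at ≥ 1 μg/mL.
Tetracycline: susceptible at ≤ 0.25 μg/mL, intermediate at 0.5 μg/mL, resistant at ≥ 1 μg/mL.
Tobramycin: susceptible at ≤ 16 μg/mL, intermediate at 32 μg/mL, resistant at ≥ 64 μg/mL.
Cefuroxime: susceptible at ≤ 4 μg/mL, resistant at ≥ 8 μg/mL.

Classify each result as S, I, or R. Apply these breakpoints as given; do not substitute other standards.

Imipenem 0.03 μg/mL: ≤ 0.25 μg/mL — Susceptible
Tobramycin (32 μg/mL) = 32 μg/mL → Intermediate
Cefuroxime: 256 μg/mL is ≥ 8 μg/mL → Resistant
Tetracycline: 8 μg/mL is ≥ 1 μg/mL — resistant
Ceftazidime (256 μg/mL) ≥ 4 μg/mL → R
Clarithromycin (16 μg/mL) ≥ 1 μg/mL → R

S, I, R, R, R, R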